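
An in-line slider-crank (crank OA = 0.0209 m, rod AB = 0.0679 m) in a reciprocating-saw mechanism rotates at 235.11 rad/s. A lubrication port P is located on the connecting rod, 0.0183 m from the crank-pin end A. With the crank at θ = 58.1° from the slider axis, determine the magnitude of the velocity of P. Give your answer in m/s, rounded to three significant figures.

ω = 235.1 rad/s.  Crank-pin speed |V_A| = rω = 4.9138 m/s, perpendicular to OA.
Rod angle: sinφ = −(r/L) sinθ ⇒ φ = -15.148°; ω_rod = −rω cosθ/√(L²−r²sin²θ) = -39.619 rad/s.
V_P = V_A + ω_rod × AP, with AP = 0.0183 m along the rod.
Components: V_Px = −rω sinθ − a·ω_rod·sinφ = -4.3611 m/s;  V_Py = rω cosθ + a·ω_rod·cosφ = +1.8968 m/s.
|V_P| = √(V_Px² + V_Py²) = 4.7558 m/s.

4.76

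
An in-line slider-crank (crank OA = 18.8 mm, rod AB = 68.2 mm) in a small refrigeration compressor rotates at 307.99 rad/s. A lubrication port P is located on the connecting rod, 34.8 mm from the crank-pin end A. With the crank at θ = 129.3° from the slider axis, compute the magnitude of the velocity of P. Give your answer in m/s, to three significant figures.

ω = 308 rad/s.  Crank-pin speed |V_A| = rω = 5.7902 m/s, perpendicular to OA.
Rod angle: sinφ = −(r/L) sinθ ⇒ φ = -12.317°; ω_rod = −rω cosθ/√(L²−r²sin²θ) = +55.041 rad/s.
V_P = V_A + ω_rod × AP, with AP = 0.0348 m along the rod.
Components: V_Px = −rω sinθ − a·ω_rod·sinφ = -4.0721 m/s;  V_Py = rω cosθ + a·ω_rod·cosφ = -1.7961 m/s.
|V_P| = √(V_Px² + V_Py²) = 4.4506 m/s.

4.45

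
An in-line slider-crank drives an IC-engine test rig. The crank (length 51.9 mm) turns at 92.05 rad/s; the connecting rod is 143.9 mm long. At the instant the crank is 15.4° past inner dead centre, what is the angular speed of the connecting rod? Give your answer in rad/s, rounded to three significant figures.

32.2

ω = 92.05 rad/s
The rod makes angle φ with the slider axis where L sinφ = r sinθ; differentiating, L cosφ·φ̇ = r ω cosθ.
L cosφ = √(L² − r² sin²θ) = 0.14324 m.
|ω_rod| = r ω |cosθ| / √(L² − r² sin²θ) = 0.0519·92.05·0.96410/0.14324 = 32.155 rad/s.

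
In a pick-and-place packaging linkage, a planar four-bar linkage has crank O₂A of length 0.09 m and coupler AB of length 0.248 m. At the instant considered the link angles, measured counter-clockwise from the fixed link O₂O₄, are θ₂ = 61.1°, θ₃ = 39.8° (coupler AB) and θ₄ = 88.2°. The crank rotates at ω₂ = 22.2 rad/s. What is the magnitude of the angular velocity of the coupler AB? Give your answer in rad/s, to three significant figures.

4.91

ω₂ = 22.2 rad/s
Differentiating the loop-closure r₂e^{iθ₂}+r₃e^{iθ₃}=r₁+r₄e^{iθ₄} gives r₂ω₂e^{iθ₂}+r₃ω₃e^{iθ₃}=r₄ω₄e^{iθ₄}.
Eliminating the other unknown: ω₃ = r₂ω₂ sin(θ₄−θ₂) / [r₃ sin(θ₃−θ₄)].
Numerator sine = +0.45554; denominator sine = -0.74780.
Result = 0.09·22.2·(+0.45554) / (0.248·(-0.74780)) = -4.9078 rad/s; magnitude 4.9078 rad/s.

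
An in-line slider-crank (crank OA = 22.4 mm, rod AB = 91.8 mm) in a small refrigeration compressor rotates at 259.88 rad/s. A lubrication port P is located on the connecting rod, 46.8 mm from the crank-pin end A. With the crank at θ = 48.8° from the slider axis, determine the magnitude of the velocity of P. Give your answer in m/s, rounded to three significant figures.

5.10

ω = 259.9 rad/s.  Crank-pin speed |V_A| = rω = 5.8213 m/s, perpendicular to OA.
Rod angle: sinφ = −(r/L) sinθ ⇒ φ = -10.579°; ω_rod = −rω cosθ/√(L²−r²sin²θ) = -42.492 rad/s.
V_P = V_A + ω_rod × AP, with AP = 0.0468 m along the rod.
Components: V_Px = −rω sinθ − a·ω_rod·sinφ = -4.7451 m/s;  V_Py = rω cosθ + a·ω_rod·cosφ = +1.8796 m/s.
|V_P| = √(V_Px² + V_Py²) = 5.1039 m/s.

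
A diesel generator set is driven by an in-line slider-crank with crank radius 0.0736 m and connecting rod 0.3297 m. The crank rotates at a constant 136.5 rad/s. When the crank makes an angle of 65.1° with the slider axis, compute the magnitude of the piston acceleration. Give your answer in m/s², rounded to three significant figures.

ω = 136.5 rad/s
x(θ) = r cosθ + √(L² − r² sin²θ); with ω constant, a = ω²·d²x/dθ².
d²x/dθ² = −r cosθ − r²(cos2θ)/√u − r⁴ sin²2θ/(4u^{3/2}),  u = L² − r² sin²θ = 0.104245 m².
Substituting r = 0.0736 m, L = 0.3297 m, θ = 65.1°: d²x/dθ² = -0.020286 m.
a = ω²·d²x/dθ² = (136.5)²·(-0.020286) = -377.98 m/s²;  |a| = 377.98 m/s².

378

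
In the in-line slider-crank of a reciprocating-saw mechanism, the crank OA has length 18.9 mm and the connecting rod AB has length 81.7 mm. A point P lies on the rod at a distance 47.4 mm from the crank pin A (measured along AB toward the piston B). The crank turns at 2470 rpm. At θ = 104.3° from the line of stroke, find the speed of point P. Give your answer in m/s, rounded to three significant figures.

4.60

ω = 258.7 rad/s.  Crank-pin speed |V_A| = rω = 4.8886 m/s, perpendicular to OA.
Rod angle: sinφ = −(r/L) sinθ ⇒ φ = -12.954°; ω_rod = −rω cosθ/√(L²−r²sin²θ) = +15.165 rad/s.
V_P = V_A + ω_rod × AP, with AP = 0.0474 m along the rod.
Components: V_Px = −rω sinθ − a·ω_rod·sinφ = -4.576 m/s;  V_Py = rω cosθ + a·ω_rod·cosφ = -0.50694 m/s.
|V_P| = √(V_Px² + V_Py²) = 4.604 m/s.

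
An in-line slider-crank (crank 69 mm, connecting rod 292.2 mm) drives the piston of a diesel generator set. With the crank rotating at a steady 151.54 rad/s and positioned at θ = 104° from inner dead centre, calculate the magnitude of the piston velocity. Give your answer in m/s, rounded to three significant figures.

ω = 151.5 rad/s
For an in-line slider-crank, x = r cosθ + √(L² − r² sin²θ), so v = −rω sinθ·[1 + r cosθ/√(L² − r² sin²θ)].
With r = 0.069 m, L = 0.2922 m, θ = 104°: √(L² − r² sin²θ) = 0.28443 m.
v = −0.069·151.5·0.97030·[1 + 0.069·-0.24192/0.28443] = -9.5502 m/s.
|v| = 9.5502 m/s.

9.55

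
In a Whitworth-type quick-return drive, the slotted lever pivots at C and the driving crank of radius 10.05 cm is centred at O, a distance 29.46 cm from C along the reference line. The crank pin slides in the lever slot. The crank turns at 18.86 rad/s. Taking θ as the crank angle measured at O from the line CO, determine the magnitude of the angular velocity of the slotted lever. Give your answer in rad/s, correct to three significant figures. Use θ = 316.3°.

ω = 18.86 rad/s
Crank pin A relative to C: A = (d + r cosθ, r sinθ); lever angle φ = atan2(r sinθ, d + r cosθ).
Differentiating tanφ: φ̇ = rω(d cosθ + r)/(d² + r² + 2dr cosθ).
d² + r² + 2dr cosθ = |CA|² = 0.1397 m²;  d cosθ + r = +0.31349 m.
|ω_lever| = |0.1005·18.86·+0.31349| / 0.1397 = 4.2533 rad/s.

4.25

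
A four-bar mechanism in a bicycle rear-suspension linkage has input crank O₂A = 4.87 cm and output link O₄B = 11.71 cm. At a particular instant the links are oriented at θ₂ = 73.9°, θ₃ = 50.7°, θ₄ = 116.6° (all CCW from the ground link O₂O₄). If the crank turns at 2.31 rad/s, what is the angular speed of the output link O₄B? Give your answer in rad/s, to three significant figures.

0.415

ω₂ = 2.31 rad/s
Differentiating the loop-closure r₂e^{iθ₂}+r₃e^{iθ₃}=r₁+r₄e^{iθ₄} gives r₂ω₂e^{iθ₂}+r₃ω₃e^{iθ₃}=r₄ω₄e^{iθ₄}.
Eliminating the other unknown: ω₄ = r₂ω₂ sin(θ₂−θ₃) / [r₄ sin(θ₄−θ₃)].
Numerator sine = +0.39394; denominator sine = +0.91283.
Result = 0.0487·2.31·(+0.39394) / (0.1171·(+0.91283)) = +0.4146 rad/s; magnitude 0.4146 rad/s.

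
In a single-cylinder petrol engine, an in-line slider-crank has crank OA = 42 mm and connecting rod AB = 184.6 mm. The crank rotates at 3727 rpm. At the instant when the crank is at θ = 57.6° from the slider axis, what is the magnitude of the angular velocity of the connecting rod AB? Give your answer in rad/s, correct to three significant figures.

ω = 390.3 rad/s (converted from 3727 rpm).
The rod makes angle φ with the slider axis where L sinφ = r sinθ; differentiating, L cosφ·φ̇ = r ω cosθ.
L cosφ = √(L² − r² sin²θ) = 0.18116 m.
|ω_rod| = r ω |cosθ| / √(L² − r² sin²θ) = 0.042·390.3·0.53583/0.18116 = 48.484 rad/s.

48.5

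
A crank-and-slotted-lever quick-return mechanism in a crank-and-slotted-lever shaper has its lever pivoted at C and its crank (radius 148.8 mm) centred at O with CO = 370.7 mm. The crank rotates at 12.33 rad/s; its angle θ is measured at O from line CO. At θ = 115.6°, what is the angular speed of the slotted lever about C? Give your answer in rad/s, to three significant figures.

0.187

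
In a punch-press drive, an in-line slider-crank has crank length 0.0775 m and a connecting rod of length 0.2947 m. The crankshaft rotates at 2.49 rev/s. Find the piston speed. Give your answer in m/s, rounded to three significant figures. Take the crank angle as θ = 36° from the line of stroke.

ω = 2π·2.49 = 15.65 rad/s
For an in-line slider-crank, x = r cosθ + √(L² − r² sin²θ), so v = −rω sinθ·[1 + r cosθ/√(L² − r² sin²θ)].
With r = 0.0775 m, L = 0.2947 m, θ = 36°: √(L² − r² sin²θ) = 0.29116 m.
v = −0.0775·15.65·0.58779·[1 + 0.0775·0.80902/0.29116] = -0.86616 m/s.
|v| = 0.86616 m/s.

0.866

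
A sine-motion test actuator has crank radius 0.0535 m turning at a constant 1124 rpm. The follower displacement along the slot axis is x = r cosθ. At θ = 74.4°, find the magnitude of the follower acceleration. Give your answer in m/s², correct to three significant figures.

199

ω = 117.7 rad/s (from 1124 rpm).
x = r cosθ ⇒ ẍ = −rω² cosθ (ω constant).
|a| = rω²|cosθ| = 0.0535·(117.7)²·|cos 74.4°| = 199.33 m/s².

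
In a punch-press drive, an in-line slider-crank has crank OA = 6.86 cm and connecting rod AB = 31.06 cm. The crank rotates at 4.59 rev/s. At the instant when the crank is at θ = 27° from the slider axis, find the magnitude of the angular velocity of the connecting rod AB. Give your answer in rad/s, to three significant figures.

5.70

ω = 28.84 rad/s (converted from 4.59 rev/s).
The rod makes angle φ with the slider axis where L sinφ = r sinθ; differentiating, L cosφ·φ̇ = r ω cosθ.
L cosφ = √(L² − r² sin²θ) = 0.30903 m.
|ω_rod| = r ω |cosθ| / √(L² − r² sin²θ) = 0.0686·28.84·0.89101/0.30903 = 5.7041 rad/s.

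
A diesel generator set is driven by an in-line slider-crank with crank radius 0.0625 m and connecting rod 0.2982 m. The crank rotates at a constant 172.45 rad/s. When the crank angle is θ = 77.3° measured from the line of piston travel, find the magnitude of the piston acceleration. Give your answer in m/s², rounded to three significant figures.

50.0

ω = 172.4 rad/s
x(θ) = r cosθ + √(L² − r² sin²θ); with ω constant, a = ω²·d²x/dθ².
d²x/dθ² = −r cosθ − r²(cos2θ)/√u − r⁴ sin²2θ/(4u^{3/2}),  u = L² − r² sin²θ = 0.0852058 m².
Substituting r = 0.0625 m, L = 0.2982 m, θ = 77.3°: d²x/dθ² = -0.00168 m.
a = ω²·d²x/dθ² = (172.4)²·(-0.00168) = -49.963 m/s²;  |a| = 49.963 m/s².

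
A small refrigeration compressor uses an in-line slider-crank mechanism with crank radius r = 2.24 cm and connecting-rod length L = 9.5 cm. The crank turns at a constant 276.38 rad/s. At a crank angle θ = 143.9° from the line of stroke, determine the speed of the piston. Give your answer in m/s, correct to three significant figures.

2.95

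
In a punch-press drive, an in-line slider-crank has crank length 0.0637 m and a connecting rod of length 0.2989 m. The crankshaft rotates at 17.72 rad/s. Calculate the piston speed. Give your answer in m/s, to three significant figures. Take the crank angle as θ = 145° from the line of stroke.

0.534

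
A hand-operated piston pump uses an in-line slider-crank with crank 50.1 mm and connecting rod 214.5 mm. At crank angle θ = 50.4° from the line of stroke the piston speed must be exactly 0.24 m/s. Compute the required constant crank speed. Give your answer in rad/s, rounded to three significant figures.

For an in-line slider-crank, |v_piston| = rω|sinθ|·[1 + r cosθ/√(L² − r² sin²θ)].
With r = 0.0501 m, L = 0.2145 m, θ = 50.4°: the bracketed kinematic factor |dx/dθ| = 0.044445 m.
ω = v/|dx/dθ| = 0.24/0.044445 = 5.3999 rad/s.

5.40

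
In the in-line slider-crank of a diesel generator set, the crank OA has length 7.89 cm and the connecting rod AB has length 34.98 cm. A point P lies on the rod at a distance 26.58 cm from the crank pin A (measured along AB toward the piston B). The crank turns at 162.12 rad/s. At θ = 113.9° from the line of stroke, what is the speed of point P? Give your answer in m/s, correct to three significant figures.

10.9

ω = 162.1 rad/s.  Crank-pin speed |V_A| = rω = 12.791 m/s, perpendicular to OA.
Rod angle: sinφ = −(r/L) sinθ ⇒ φ = -11.901°; ω_rod = −rω cosθ/√(L²−r²sin²θ) = +15.14 rad/s.
V_P = V_A + ω_rod × AP, with AP = 0.2658 m along the rod.
Components: V_Px = −rω sinθ − a·ω_rod·sinφ = -10.865 m/s;  V_Py = rω cosθ + a·ω_rod·cosφ = -1.2445 m/s.
|V_P| = √(V_Px² + V_Py²) = 10.936 m/s.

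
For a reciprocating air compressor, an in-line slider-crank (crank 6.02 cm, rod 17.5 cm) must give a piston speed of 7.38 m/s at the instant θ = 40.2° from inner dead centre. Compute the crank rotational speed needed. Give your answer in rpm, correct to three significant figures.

1430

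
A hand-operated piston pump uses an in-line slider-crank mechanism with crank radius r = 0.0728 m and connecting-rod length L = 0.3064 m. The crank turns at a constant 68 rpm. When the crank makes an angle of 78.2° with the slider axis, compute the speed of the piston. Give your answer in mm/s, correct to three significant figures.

ω = 2π·68/60 = 7.121 rad/s
For an in-line slider-crank, x = r cosθ + √(L² − r² sin²θ), so v = −rω sinθ·[1 + r cosθ/√(L² − r² sin²θ)].
With r = 0.0728 m, L = 0.3064 m, θ = 78.2°: √(L² − r² sin²θ) = 0.298 m.
v = −0.0728·7.121·0.97887·[1 + 0.0728·0.20450/0.298] = -0.5328 m/s.
|v| = 0.5328 m/s = 532.8 mm/s.

533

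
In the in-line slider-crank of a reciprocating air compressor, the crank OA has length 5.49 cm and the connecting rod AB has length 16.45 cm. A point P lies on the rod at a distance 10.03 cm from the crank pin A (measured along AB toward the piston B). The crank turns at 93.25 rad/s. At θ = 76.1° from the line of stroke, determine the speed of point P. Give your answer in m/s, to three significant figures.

ω = 93.25 rad/s.  Crank-pin speed |V_A| = rω = 5.1194 m/s, perpendicular to OA.
Rod angle: sinφ = −(r/L) sinθ ⇒ φ = -18.903°; ω_rod = −rω cosθ/√(L²−r²sin²θ) = -7.9023 rad/s.
V_P = V_A + ω_rod × AP, with AP = 0.1003 m along the rod.
Components: V_Px = −rω sinθ − a·ω_rod·sinφ = -5.2263 m/s;  V_Py = rω cosθ + a·ω_rod·cosφ = +0.47997 m/s.
|V_P| = √(V_Px² + V_Py²) = 5.2483 m/s.

5.25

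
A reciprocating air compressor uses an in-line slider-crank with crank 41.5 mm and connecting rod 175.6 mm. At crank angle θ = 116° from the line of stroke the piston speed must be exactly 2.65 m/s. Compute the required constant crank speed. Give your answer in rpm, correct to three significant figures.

759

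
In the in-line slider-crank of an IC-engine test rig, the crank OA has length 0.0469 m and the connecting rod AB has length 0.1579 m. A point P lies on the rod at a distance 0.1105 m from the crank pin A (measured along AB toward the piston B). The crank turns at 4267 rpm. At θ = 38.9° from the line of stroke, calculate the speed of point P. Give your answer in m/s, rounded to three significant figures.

16.1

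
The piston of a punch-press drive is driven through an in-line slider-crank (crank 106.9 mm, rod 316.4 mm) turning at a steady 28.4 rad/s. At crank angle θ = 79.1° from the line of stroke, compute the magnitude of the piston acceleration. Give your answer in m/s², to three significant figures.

ω = 28.4 rad/s
x(θ) = r cosθ + √(L² − r² sin²θ); with ω constant, a = ω²·d²x/dθ².
d²x/dθ² = −r cosθ − r²(cos2θ)/√u − r⁴ sin²2θ/(4u^{3/2}),  u = L² − r² sin²θ = 0.08909 m².
Substituting r = 0.1069 m, L = 0.3164 m, θ = 79.1°: d²x/dθ² = +0.015164 m.
a = ω²·d²x/dθ² = (28.4)²·(+0.015164) = +12.231 m/s²;  |a| = 12.231 m/s².

12.2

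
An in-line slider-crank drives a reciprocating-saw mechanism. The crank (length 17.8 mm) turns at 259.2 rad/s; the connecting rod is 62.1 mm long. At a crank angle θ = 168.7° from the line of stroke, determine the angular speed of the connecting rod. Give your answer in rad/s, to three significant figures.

73.0

ω = 259.2 rad/s
The rod makes angle φ with the slider axis where L sinφ = r sinθ; differentiating, L cosφ·φ̇ = r ω cosθ.
L cosφ = √(L² − r² sin²θ) = 0.062002 m.
|ω_rod| = r ω |cosθ| / √(L² − r² sin²θ) = 0.0178·259.2·0.98061/0.062002 = 72.971 rad/s.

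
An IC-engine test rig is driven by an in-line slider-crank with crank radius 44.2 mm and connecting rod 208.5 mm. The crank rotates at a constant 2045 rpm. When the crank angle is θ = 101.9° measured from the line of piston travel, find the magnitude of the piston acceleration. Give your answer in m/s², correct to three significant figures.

819

ω = 2π·2045/60 = 214.2 rad/s
x(θ) = r cosθ + √(L² − r² sin²θ); with ω constant, a = ω²·d²x/dθ².
d²x/dθ² = −r cosθ − r²(cos2θ)/√u − r⁴ sin²2θ/(4u^{3/2}),  u = L² − r² sin²θ = 0.0416017 m².
Substituting r = 0.0442 m, L = 0.2085 m, θ = 101.9°: d²x/dθ² = +0.01786 m.
a = ω²·d²x/dθ² = (214.2)²·(+0.01786) = +819.06 m/s²;  |a| = 819.06 m/s².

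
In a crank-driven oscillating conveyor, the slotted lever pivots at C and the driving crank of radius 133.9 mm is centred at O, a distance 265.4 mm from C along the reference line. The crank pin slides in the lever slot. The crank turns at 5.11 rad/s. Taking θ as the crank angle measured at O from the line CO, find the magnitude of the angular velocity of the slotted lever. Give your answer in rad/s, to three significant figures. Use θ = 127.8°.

0.439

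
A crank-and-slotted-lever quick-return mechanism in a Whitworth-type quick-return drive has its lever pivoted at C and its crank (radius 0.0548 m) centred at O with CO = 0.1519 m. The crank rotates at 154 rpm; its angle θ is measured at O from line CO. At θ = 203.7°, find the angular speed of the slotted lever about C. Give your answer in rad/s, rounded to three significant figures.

6.88

ω = 16.13 rad/s (from 154 rpm).
Crank pin A relative to C: A = (d + r cosθ, r sinθ); lever angle φ = atan2(r sinθ, d + r cosθ).
Differentiating tanφ: φ̇ = rω(d cosθ + r)/(d² + r² + 2dr cosθ).
d² + r² + 2dr cosθ = |CA|² = 0.0108325 m²;  d cosθ + r = -0.084289 m.
|ω_lever| = |0.0548·16.13·-0.084289| / 0.0108325 = 6.8766 rad/s.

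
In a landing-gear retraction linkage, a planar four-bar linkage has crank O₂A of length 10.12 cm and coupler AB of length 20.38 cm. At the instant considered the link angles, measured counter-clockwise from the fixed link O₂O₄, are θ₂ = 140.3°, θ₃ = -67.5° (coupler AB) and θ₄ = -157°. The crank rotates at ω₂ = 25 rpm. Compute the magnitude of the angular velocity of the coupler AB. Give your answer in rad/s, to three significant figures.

ω₂ = 2.618 rad/s (from 25 rpm).
Differentiating the loop-closure r₂e^{iθ₂}+r₃e^{iθ₃}=r₁+r₄e^{iθ₄} gives r₂ω₂e^{iθ₂}+r₃ω₃e^{iθ₃}=r₄ω₄e^{iθ₄}.
Eliminating the other unknown: ω₃ = r₂ω₂ sin(θ₄−θ₂) / [r₃ sin(θ₃−θ₄)].
Numerator sine = +0.88862; denominator sine = +0.99996.
Result = 0.1012·2.618·(+0.88862) / (0.2038·(+0.99996)) = +1.1553 rad/s; magnitude 1.1553 rad/s.

1.16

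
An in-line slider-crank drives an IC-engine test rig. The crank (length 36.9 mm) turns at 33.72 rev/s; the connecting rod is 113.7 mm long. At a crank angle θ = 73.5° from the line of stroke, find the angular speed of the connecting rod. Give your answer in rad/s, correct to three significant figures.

20.5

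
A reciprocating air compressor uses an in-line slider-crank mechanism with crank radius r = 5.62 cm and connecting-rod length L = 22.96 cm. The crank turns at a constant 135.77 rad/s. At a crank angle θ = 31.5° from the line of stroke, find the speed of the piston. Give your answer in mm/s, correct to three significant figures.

4830

ω = 135.8 rad/s
For an in-line slider-crank, x = r cosθ + √(L² − r² sin²θ), so v = −rω sinθ·[1 + r cosθ/√(L² − r² sin²θ)].
With r = 0.0562 m, L = 0.2296 m, θ = 31.5°: √(L² − r² sin²θ) = 0.22771 m.
v = −0.0562·135.8·0.52250·[1 + 0.0562·0.85264/0.22771] = -4.8258 m/s.
|v| = 4.8258 m/s = 4825.8 mm/s.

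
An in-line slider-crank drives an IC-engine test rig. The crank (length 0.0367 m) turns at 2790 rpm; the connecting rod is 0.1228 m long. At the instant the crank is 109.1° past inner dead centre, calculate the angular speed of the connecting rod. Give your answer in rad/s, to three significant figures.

29.8

ω = 292.2 rad/s (converted from 2790 rpm).
The rod makes angle φ with the slider axis where L sinφ = r sinθ; differentiating, L cosφ·φ̇ = r ω cosθ.
L cosφ = √(L² − r² sin²θ) = 0.1178 m.
|ω_rod| = r ω |cosθ| / √(L² − r² sin²θ) = 0.0367·292.2·0.32722/0.1178 = 29.784 rad/s.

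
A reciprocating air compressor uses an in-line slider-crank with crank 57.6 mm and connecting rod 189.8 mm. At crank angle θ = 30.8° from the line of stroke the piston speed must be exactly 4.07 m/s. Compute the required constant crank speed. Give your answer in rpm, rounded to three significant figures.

For an in-line slider-crank, |v_piston| = rω|sinθ|·[1 + r cosθ/√(L² − r² sin²θ)].
With r = 0.0576 m, L = 0.1898 m, θ = 30.8°: the bracketed kinematic factor |dx/dθ| = 0.037276 m.
ω = v/|dx/dθ| = 4.07/0.037276 = 109.18 rad/s.
N = 60ω/(2π) = 1042.6 rpm.

1040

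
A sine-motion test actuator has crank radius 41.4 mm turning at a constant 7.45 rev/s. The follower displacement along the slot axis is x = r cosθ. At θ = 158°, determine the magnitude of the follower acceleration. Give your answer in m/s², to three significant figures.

84.1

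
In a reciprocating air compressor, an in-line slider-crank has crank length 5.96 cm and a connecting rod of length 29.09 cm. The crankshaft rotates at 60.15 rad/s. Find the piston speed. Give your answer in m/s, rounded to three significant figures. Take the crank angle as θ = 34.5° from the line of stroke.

2.38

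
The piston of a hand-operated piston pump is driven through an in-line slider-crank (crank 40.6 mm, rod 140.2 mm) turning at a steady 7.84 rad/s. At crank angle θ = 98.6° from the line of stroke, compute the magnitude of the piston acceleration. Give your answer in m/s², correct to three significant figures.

1.09

ω = 7.84 rad/s
x(θ) = r cosθ + √(L² − r² sin²θ); with ω constant, a = ω²·d²x/dθ².
d²x/dθ² = −r cosθ − r²(cos2θ)/√u − r⁴ sin²2θ/(4u^{3/2}),  u = L² − r² sin²θ = 0.0180445 m².
Substituting r = 0.0406 m, L = 0.1402 m, θ = 98.6°: d²x/dθ² = +0.017769 m.
a = ω²·d²x/dθ² = (7.84)²·(+0.017769) = +1.0922 m/s²;  |a| = 1.0922 m/s².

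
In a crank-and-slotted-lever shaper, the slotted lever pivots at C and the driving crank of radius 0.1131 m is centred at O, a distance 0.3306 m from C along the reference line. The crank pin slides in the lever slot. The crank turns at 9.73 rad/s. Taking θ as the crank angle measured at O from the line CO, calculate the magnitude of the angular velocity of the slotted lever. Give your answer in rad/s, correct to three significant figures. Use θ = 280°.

1.39

ω = 9.73 rad/s
Crank pin A relative to C: A = (d + r cosθ, r sinθ); lever angle φ = atan2(r sinθ, d + r cosθ).
Differentiating tanφ: φ̇ = rω(d cosθ + r)/(d² + r² + 2dr cosθ).
d² + r² + 2dr cosθ = |CA|² = 0.135074 m²;  d cosθ + r = +0.17051 m.
|ω_lever| = |0.1131·9.73·+0.17051| / 0.135074 = 1.3892 rad/s.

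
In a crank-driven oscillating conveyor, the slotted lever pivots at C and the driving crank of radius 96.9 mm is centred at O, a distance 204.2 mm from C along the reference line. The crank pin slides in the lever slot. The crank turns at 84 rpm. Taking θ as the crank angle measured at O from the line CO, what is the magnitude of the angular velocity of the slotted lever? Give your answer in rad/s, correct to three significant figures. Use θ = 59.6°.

ω = 8.796 rad/s (from 84 rpm).
Crank pin A relative to C: A = (d + r cosθ, r sinθ); lever angle φ = atan2(r sinθ, d + r cosθ).
Differentiating tanφ: φ̇ = rω(d cosθ + r)/(d² + r² + 2dr cosθ).
d² + r² + 2dr cosθ = |CA|² = 0.071113 m²;  d cosθ + r = +0.20023 m.
|ω_lever| = |0.0969·8.796·+0.20023| / 0.071113 = 2.4 rad/s.

2.40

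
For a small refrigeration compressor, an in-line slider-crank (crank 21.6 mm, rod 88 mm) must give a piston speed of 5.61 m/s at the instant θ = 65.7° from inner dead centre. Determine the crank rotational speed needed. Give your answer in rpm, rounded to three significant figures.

2470

For an in-line slider-crank, |v_piston| = rω|sinθ|·[1 + r cosθ/√(L² − r² sin²θ)].
With r = 0.0216 m, L = 0.088 m, θ = 65.7°: the bracketed kinematic factor |dx/dθ| = 0.021726 m.
ω = v/|dx/dθ| = 5.61/0.021726 = 258.21 rad/s.
N = 60ω/(2π) = 2465.7 rpm.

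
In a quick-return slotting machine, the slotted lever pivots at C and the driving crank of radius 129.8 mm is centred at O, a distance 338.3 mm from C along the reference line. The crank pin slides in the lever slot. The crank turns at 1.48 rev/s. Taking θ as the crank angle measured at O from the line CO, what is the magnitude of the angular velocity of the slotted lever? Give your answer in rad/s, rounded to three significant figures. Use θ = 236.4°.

ω = 9.299 rad/s (from 1.48 rev/s).
Crank pin A relative to C: A = (d + r cosθ, r sinθ); lever angle φ = atan2(r sinθ, d + r cosθ).
Differentiating tanφ: φ̇ = rω(d cosθ + r)/(d² + r² + 2dr cosθ).
d² + r² + 2dr cosθ = |CA|² = 0.0826946 m²;  d cosθ + r = -0.057412 m.
|ω_lever| = |0.1298·9.299·-0.057412| / 0.0826946 = 0.838 rad/s.

0.838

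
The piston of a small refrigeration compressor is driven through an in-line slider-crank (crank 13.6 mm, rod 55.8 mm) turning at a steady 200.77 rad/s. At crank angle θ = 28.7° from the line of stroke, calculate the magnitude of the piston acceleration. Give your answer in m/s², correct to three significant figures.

555

ω = 200.8 rad/s
x(θ) = r cosθ + √(L² − r² sin²θ); with ω constant, a = ω²·d²x/dθ².
d²x/dθ² = −r cosθ − r²(cos2θ)/√u − r⁴ sin²2θ/(4u^{3/2}),  u = L² − r² sin²θ = 0.00307099 m².
Substituting r = 0.0136 m, L = 0.0558 m, θ = 28.7°: d²x/dθ² = -0.013763 m.
a = ω²·d²x/dθ² = (200.8)²·(-0.013763) = -554.77 m/s²;  |a| = 554.77 m/s².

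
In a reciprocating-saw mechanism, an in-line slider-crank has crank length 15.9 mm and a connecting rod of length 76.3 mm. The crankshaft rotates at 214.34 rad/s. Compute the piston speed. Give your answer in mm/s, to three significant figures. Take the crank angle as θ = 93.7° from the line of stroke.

ω = 214.3 rad/s
For an in-line slider-crank, x = r cosθ + √(L² − r² sin²θ), so v = −rω sinθ·[1 + r cosθ/√(L² − r² sin²θ)].
With r = 0.0159 m, L = 0.0763 m, θ = 93.7°: √(L² − r² sin²θ) = 0.074632 m.
v = −0.0159·214.3·0.99792·[1 + 0.0159·-0.06453/0.074632] = -3.3541 m/s.
|v| = 3.3541 m/s = 3354.1 mm/s.

3350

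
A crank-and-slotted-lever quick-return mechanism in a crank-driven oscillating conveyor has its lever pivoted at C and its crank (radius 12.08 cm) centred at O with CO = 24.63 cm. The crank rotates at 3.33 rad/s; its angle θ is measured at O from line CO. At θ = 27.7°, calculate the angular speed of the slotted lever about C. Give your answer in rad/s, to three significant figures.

ω = 3.33 rad/s
Crank pin A relative to C: A = (d + r cosθ, r sinθ); lever angle φ = atan2(r sinθ, d + r cosθ).
Differentiating tanφ: φ̇ = rω(d cosθ + r)/(d² + r² + 2dr cosθ).
d² + r² + 2dr cosθ = |CA|² = 0.127943 m²;  d cosθ + r = +0.33887 m.
|ω_lever| = |0.1208·3.33·+0.33887| / 0.127943 = 1.0654 rad/s.

1.07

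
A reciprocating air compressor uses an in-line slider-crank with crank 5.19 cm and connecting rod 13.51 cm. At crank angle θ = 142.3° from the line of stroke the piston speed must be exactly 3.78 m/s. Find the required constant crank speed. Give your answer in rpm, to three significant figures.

1650

For an in-line slider-crank, |v_piston| = rω|sinθ|·[1 + r cosθ/√(L² − r² sin²θ)].
With r = 0.0519 m, L = 0.1351 m, θ = 142.3°: the bracketed kinematic factor |dx/dθ| = 0.021813 m.
ω = v/|dx/dθ| = 3.78/0.021813 = 173.29 rad/s.
N = 60ω/(2π) = 1654.8 rpm.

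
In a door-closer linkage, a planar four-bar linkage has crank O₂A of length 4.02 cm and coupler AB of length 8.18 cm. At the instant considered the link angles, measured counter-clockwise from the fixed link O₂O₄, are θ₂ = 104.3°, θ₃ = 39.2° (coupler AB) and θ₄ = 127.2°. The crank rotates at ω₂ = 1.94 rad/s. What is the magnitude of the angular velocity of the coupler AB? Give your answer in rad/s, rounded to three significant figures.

ω₂ = 1.94 rad/s
Differentiating the loop-closure r₂e^{iθ₂}+r₃e^{iθ₃}=r₁+r₄e^{iθ₄} gives r₂ω₂e^{iθ₂}+r₃ω₃e^{iθ₃}=r₄ω₄e^{iθ₄}.
Eliminating the other unknown: ω₃ = r₂ω₂ sin(θ₄−θ₂) / [r₃ sin(θ₃−θ₄)].
Numerator sine = +0.38912; denominator sine = -0.99939.
Result = 0.0402·1.94·(+0.38912) / (0.0818·(-0.99939)) = -0.37122 rad/s; magnitude 0.37122 rad/s.

0.371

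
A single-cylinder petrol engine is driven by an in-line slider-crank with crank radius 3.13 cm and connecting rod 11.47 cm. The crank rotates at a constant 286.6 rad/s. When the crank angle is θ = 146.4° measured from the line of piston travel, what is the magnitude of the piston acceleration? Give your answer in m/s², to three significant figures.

1850

ω = 286.6 rad/s
x(θ) = r cosθ + √(L² − r² sin²θ); with ω constant, a = ω²·d²x/dθ².
d²x/dθ² = −r cosθ − r²(cos2θ)/√u − r⁴ sin²2θ/(4u^{3/2}),  u = L² − r² sin²θ = 0.0128561 m².
Substituting r = 0.0313 m, L = 0.1147 m, θ = 146.4°: d²x/dθ² = +0.022582 m.
a = ω²·d²x/dθ² = (286.6)²·(+0.022582) = +1854.9 m/s²;  |a| = 1854.9 m/s².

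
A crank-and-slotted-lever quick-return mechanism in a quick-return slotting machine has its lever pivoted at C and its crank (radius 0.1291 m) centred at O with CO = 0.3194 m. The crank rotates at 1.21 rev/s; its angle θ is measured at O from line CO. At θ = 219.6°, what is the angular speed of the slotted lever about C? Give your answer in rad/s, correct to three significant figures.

ω = 7.603 rad/s (from 1.21 rev/s).
Crank pin A relative to C: A = (d + r cosθ, r sinθ); lever angle φ = atan2(r sinθ, d + r cosθ).
Differentiating tanφ: φ̇ = rω(d cosθ + r)/(d² + r² + 2dr cosθ).
d² + r² + 2dr cosθ = |CA|² = 0.0551397 m²;  d cosθ + r = -0.117 m.
|ω_lever| = |0.1291·7.603·-0.117| / 0.0551397 = 2.0827 rad/s.

2.08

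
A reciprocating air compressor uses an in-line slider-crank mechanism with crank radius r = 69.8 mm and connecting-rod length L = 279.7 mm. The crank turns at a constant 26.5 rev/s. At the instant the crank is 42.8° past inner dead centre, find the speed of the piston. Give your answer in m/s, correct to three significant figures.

9.36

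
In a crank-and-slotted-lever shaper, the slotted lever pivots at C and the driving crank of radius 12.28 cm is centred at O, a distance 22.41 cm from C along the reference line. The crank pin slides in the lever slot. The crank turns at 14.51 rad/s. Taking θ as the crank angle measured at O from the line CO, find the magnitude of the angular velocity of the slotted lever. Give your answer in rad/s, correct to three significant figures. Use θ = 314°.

ω = 14.51 rad/s
Crank pin A relative to C: A = (d + r cosθ, r sinθ); lever angle φ = atan2(r sinθ, d + r cosθ).
Differentiating tanφ: φ̇ = rω(d cosθ + r)/(d² + r² + 2dr cosθ).
d² + r² + 2dr cosθ = |CA|² = 0.103534 m²;  d cosθ + r = +0.27847 m.
|ω_lever| = |0.1228·14.51·+0.27847| / 0.103534 = 4.7925 rad/s.

4.79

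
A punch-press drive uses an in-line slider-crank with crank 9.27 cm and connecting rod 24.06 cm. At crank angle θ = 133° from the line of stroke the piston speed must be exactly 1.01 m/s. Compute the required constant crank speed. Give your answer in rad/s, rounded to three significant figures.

For an in-line slider-crank, |v_piston| = rω|sinθ|·[1 + r cosθ/√(L² − r² sin²θ)].
With r = 0.0927 m, L = 0.2406 m, θ = 133°: the bracketed kinematic factor |dx/dθ| = 0.04923 m.
ω = v/|dx/dθ| = 1.01/0.04923 = 20.516 rad/s.

20.5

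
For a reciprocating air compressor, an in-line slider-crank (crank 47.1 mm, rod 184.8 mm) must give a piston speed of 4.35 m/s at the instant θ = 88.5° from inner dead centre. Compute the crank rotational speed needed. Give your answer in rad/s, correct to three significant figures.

91.8

For an in-line slider-crank, |v_piston| = rω|sinθ|·[1 + r cosθ/√(L² − r² sin²θ)].
With r = 0.0471 m, L = 0.1848 m, θ = 88.5°: the bracketed kinematic factor |dx/dθ| = 0.047409 m.
ω = v/|dx/dθ| = 4.35/0.047409 = 91.755 rad/s.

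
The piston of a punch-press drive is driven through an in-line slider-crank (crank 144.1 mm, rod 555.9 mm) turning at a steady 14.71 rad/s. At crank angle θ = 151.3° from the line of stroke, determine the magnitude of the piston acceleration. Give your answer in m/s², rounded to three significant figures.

22.9

ω = 14.71 rad/s
x(θ) = r cosθ + √(L² − r² sin²θ); with ω constant, a = ω²·d²x/dθ².
d²x/dθ² = −r cosθ − r²(cos2θ)/√u − r⁴ sin²2θ/(4u^{3/2}),  u = L² − r² sin²θ = 0.304236 m².
Substituting r = 0.1441 m, L = 0.5559 m, θ = 151.3°: d²x/dθ² = +0.10566 m.
a = ω²·d²x/dθ² = (14.71)²·(+0.10566) = +22.863 m/s²;  |a| = 22.863 m/s².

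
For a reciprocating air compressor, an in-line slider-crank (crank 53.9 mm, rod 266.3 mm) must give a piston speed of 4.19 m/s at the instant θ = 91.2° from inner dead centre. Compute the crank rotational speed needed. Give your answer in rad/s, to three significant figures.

78.1

For an in-line slider-crank, |v_piston| = rω|sinθ|·[1 + r cosθ/√(L² − r² sin²θ)].
With r = 0.0539 m, L = 0.2663 m, θ = 91.2°: the bracketed kinematic factor |dx/dθ| = 0.053655 m.
ω = v/|dx/dθ| = 4.19/0.053655 = 78.092 rad/s.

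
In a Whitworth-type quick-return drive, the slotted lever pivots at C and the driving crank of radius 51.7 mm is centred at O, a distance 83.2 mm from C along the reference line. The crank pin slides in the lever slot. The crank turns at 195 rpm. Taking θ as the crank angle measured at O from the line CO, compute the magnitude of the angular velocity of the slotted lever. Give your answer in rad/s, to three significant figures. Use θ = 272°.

5.83

ω = 20.42 rad/s (from 195 rpm).
Crank pin A relative to C: A = (d + r cosθ, r sinθ); lever angle φ = atan2(r sinθ, d + r cosθ).
Differentiating tanφ: φ̇ = rω(d cosθ + r)/(d² + r² + 2dr cosθ).
d² + r² + 2dr cosθ = |CA|² = 0.00989537 m²;  d cosθ + r = +0.054604 m.
|ω_lever| = |0.0517·20.42·+0.054604| / 0.00989537 = 5.8256 rad/s.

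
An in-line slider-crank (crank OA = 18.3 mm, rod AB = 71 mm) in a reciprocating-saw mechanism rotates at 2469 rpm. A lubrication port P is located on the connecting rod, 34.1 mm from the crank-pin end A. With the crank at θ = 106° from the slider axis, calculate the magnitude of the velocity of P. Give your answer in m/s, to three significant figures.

4.44

ω = 258.6 rad/s.  Crank-pin speed |V_A| = rω = 4.7315 m/s, perpendicular to OA.
Rod angle: sinφ = −(r/L) sinθ ⇒ φ = -14.345°; ω_rod = −rω cosθ/√(L²−r²sin²θ) = +18.96 rad/s.
V_P = V_A + ω_rod × AP, with AP = 0.0341 m along the rod.
Components: V_Px = −rω sinθ − a·ω_rod·sinφ = -4.388 m/s;  V_Py = rω cosθ + a·ω_rod·cosφ = -0.67781 m/s.
|V_P| = √(V_Px² + V_Py²) = 4.4401 m/s.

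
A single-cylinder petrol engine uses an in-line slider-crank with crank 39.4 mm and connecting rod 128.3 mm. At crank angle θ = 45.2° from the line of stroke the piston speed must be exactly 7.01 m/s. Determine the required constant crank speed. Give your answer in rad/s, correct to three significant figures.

For an in-line slider-crank, |v_piston| = rω|sinθ|·[1 + r cosθ/√(L² − r² sin²θ)].
With r = 0.0394 m, L = 0.1283 m, θ = 45.2°: the bracketed kinematic factor |dx/dθ| = 0.034156 m.
ω = v/|dx/dθ| = 7.01/0.034156 = 205.24 rad/s.

205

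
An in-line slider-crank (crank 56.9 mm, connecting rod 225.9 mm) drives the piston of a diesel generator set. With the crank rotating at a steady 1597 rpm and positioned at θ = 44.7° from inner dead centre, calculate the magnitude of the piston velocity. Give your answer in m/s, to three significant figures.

7.91

ω = 2π·1597/60 = 167.2 rad/s
For an in-line slider-crank, x = r cosθ + √(L² − r² sin²θ), so v = −rω sinθ·[1 + r cosθ/√(L² − r² sin²θ)].
With r = 0.0569 m, L = 0.2259 m, θ = 44.7°: √(L² − r² sin²θ) = 0.22233 m.
v = −0.0569·167.2·0.70339·[1 + 0.0569·0.71080/0.22233] = -7.911 m/s.
|v| = 7.911 m/s.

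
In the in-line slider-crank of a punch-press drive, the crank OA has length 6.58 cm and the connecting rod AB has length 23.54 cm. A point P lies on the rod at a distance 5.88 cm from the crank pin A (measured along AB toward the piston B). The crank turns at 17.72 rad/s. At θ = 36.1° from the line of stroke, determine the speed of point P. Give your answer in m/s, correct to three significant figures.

ω = 17.72 rad/s.  Crank-pin speed |V_A| = rω = 1.166 m/s, perpendicular to OA.
Rod angle: sinφ = −(r/L) sinθ ⇒ φ = -9.479°; ω_rod = −rω cosθ/√(L²−r²sin²θ) = -4.0575 rad/s.
V_P = V_A + ω_rod × AP, with AP = 0.0588 m along the rod.
Components: V_Px = −rω sinθ − a·ω_rod·sinφ = -0.72628 m/s;  V_Py = rω cosθ + a·ω_rod·cosφ = +0.70677 m/s.
|V_P| = √(V_Px² + V_Py²) = 1.0134 m/s.

1.01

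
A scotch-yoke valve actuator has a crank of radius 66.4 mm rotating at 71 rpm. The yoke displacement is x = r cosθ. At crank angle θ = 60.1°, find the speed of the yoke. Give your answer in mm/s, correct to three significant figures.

428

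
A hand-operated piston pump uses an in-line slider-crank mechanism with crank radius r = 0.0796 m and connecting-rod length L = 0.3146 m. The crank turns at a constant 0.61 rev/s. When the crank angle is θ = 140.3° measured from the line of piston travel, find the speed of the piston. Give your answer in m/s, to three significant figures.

0.156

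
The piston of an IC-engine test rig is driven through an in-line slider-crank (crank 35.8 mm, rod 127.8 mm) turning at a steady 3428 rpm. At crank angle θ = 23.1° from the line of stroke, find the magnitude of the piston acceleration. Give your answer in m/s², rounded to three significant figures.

5160

ω = 2π·3428/60 = 359 rad/s
x(θ) = r cosθ + √(L² − r² sin²θ); with ω constant, a = ω²·d²x/dθ².
d²x/dθ² = −r cosθ − r²(cos2θ)/√u − r⁴ sin²2θ/(4u^{3/2}),  u = L² − r² sin²θ = 0.0161356 m².
Substituting r = 0.0358 m, L = 0.1278 m, θ = 23.1°: d²x/dθ² = -0.040017 m.
a = ω²·d²x/dθ² = (359)²·(-0.040017) = -5156.9 m/s²;  |a| = 5156.9 m/s².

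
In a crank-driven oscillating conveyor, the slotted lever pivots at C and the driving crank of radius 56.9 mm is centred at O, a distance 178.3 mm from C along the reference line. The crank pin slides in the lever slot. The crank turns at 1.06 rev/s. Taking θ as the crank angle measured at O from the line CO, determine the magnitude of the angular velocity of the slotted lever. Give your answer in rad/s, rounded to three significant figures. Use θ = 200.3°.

2.61

ω = 6.66 rad/s (from 1.06 rev/s).
Crank pin A relative to C: A = (d + r cosθ, r sinθ); lever angle φ = atan2(r sinθ, d + r cosθ).
Differentiating tanφ: φ̇ = rω(d cosθ + r)/(d² + r² + 2dr cosθ).
d² + r² + 2dr cosθ = |CA|² = 0.0159982 m²;  d cosθ + r = -0.11033 m.
|ω_lever| = |0.0569·6.66·-0.11033| / 0.0159982 = 2.6134 rad/s.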